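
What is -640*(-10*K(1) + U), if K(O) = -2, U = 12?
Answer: -20480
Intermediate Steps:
-640*(-10*K(1) + U) = -640*(-10*(-2) + 12) = -640*(20 + 12) = -640*32 = -20480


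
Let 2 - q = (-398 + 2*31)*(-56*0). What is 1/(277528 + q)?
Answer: 1/277530 ≈ 3.6032e-6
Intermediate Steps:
q = 2 (q = 2 - (-398 + 2*31)*(-56*0) = 2 - (-398 + 62)*0 = 2 - (-336)*0 = 2 - 1*0 = 2 + 0 = 2)
1/(277528 + q) = 1/(277528 + 2) = 1/277530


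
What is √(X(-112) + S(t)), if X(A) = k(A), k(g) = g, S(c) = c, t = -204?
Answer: 2*I*√79 ≈ 17.776*I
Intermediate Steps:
X(A) = A
√(X(-112) + S(t)) = √(-112 - 204) = √(-316) = 2*I*√79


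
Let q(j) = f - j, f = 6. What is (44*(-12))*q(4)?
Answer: -1056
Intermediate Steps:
q(j) = 6 - j
(44*(-12))*q(4) = (44*(-12))*(6 - 1*4) = -528*(6 - 4) = -528*2 = -1056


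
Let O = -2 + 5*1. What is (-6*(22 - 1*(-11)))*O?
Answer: -594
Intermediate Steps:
O = 3 (O = -2 + 5 = 3)
(-6*(22 - 1*(-11)))*O = -6*(22 - 1*(-11))*3 = -6*(22 + 11)*3 = -6*33*3 = -198*3 = -594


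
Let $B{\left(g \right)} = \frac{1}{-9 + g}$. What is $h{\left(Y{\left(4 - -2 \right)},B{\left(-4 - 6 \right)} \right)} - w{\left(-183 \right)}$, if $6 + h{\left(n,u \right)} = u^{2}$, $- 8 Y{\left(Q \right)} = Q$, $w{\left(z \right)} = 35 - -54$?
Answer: $- \frac{34294}{361} \approx -94.997$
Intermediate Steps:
$w{\left(z \right)} = 89$ ($w{\left(z \right)} = 35 + 54 = 89$)
$Y{\left(Q \right)} = - \frac{Q}{8}$
$h{\left(n,u \right)} = -6 + u^{2}$
$h{\left(Y{\left(4 - -2 \right)},B{\left(-4 - 6 \right)} \right)} - w{\left(-183 \right)} = \left(-6 + \left(\frac{1}{-9 - 10}\right)^{2}\right) - 89 = \left(-6 + \left(\frac{1}{-19}\right)^{2}\right) - 89 = \left(-6 + \left(- \frac{1}{19}\right)^{2}\right) - 89 = \left(-6 + \frac{1}{361}\right) - 89 = - \frac{2165}{361} - 89 = - \frac{34294}{361}$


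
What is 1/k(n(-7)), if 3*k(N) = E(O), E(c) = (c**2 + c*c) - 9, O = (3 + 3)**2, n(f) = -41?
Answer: 1/861 ≈ 0.0011614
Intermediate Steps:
O = 36 (O = 6**2 = 36)
E(c) = -9 + 2*c**2 (E(c) = (c**2 + c**2) - 9 = 2*c**2 - 9 = -9 + 2*c**2)
k(N) = 861 (k(N) = (-9 + 2*36**2)/3 = (-9 + 2*1296)/3 = (-9 + 2592)/3 = (1/3)*2583 = 861)
1/k(n(-7)) = 1/861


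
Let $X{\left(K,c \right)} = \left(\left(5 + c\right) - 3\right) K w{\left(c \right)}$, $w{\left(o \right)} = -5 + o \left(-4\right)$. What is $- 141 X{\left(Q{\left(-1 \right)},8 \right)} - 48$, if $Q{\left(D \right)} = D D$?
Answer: $52122$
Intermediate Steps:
$Q{\left(D \right)} = D^{2}$
$w{\left(o \right)} = -5 - 4 o$
$X{\left(K,c \right)} = K \left(-5 - 4 c\right) \left(2 + c\right)$ ($X{\left(K,c \right)} = \left(\left(5 + c\right) - 3\right) K \left(-5 - 4 c\right) = \left(2 + c\right) K \left(-5 - 4 c\right) = K \left(2 + c\right) \left(-5 - 4 c\right) = K \left(-5 - 4 c\right) \left(2 + c\right)$)
$- 141 X{\left(Q{\left(-1 \right)},8 \right)} - 48 = - 141 \left(- \left(-1\right)^{2} \left(2 + 8\right) \left(5 + 4 \cdot 8\right)\right) - 48 = - 141 \left(\left(-1\right) 1 \cdot 10 \left(5 + 32\right)\right) - 48 = - 141 \left(\left(-1\right) 1 \cdot 10 \cdot 37\right) - 48 = \left(-141\right) \left(-370\right) - 48 = 52170 - 48 = 52122$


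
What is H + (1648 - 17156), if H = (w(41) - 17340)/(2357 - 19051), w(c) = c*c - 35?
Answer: -129437429/8347 ≈ -15507.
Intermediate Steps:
w(c) = -35 + c² (w(c) = c² - 35 = -35 + c²)
H = 7847/8347 (H = ((-35 + 41²) - 17340)/(2357 - 19051) = ((-35 + 1681) - 17340)/(-16694) = (1646 - 17340)*(-1/16694) = -15694*(-1/16694) = 7847/8347 ≈ 0.94010)
H + (1648 - 17156) = 7847/8347 + (1648 - 17156) = 7847/8347 - 15508 = -129437429/8347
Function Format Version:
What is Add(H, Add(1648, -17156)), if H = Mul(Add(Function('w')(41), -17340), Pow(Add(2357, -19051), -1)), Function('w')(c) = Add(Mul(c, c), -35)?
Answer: Rational(-129437429, 8347) ≈ -15507.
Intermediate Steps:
Function('w')(c) = Add(-35, Pow(c, 2)) (Function('w')(c) = Add(Pow(c, 2), -35) = Add(-35, Pow(c, 2)))
H = Rational(7847, 8347) (H = Mul(Add(Add(-35, Pow(41, 2)), -17340), Pow(Add(2357, -19051), -1)) = Mul(Add(Add(-35, 1681), -17340), Pow(-16694, -1)) = Mul(Add(1646, -17340), Rational(-1, 16694)) = Mul(-15694, Rational(-1, 16694)) = Rational(7847, 8347) ≈ 0.94010)
Add(H, Add(1648, -17156)) = Add(Rational(7847, 8347), Add(1648, -17156)) = Add(Rational(7847, 8347), -15508) = Rational(-129437429, 8347)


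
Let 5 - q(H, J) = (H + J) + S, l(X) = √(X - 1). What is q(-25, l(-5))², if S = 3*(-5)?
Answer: (45 - I*√6)² ≈ 2019.0 - 220.45*I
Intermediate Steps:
S = -15
l(X) = √(-1 + X)
q(H, J) = 20 - H - J (q(H, J) = 5 - ((H + J) - 15) = 5 - (-15 + H + J) = 5 + (15 - H - J) = 20 - H - J)
q(-25, l(-5))² = (20 - 1*(-25) - √(-1 - 5))² = (20 + 25 - √(-6))² = (20 + 25 - I*√6)² = (45 - I*√6)²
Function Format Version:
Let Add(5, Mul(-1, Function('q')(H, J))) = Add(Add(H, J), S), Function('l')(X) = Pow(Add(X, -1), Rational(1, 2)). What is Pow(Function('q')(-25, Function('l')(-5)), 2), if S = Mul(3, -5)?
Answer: Pow(Add(45, Mul(-1, I, Pow(6, Rational(1, 2)))), 2) ≈ Add(2019.0, Mul(-220.45, I))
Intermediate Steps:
S = -15
Function('l')(X) = Pow(Add(-1, X), Rational(1, 2))
Function('q')(H, J) = Add(20, Mul(-1, H), Mul(-1, J)) (Function('q')(H, J) = Add(5, Mul(-1, Add(Add(H, J), -15))) = Add(5, Mul(-1, Add(-15, H, J))) = Add(5, Add(15, Mul(-1, H), Mul(-1, J))) = Add(20, Mul(-1, H), Mul(-1, J)))
Pow(Function('q')(-25, Function('l')(-5)), 2) = Pow(Add(20, Mul(-1, -25), Mul(-1, Pow(Add(-1, -5), Rational(1, 2)))), 2) = Pow(Add(20, 25, Mul(-1, Pow(-6, Rational(1, 2)))), 2) = Pow(Add(20, 25, Mul(-1, Mul(I, Pow(6, Rational(1, 2))))), 2) = Pow(Add(20, 25, Mul(-1, I, Pow(6, Rational(1, 2)))), 2) = Pow(Add(45, Mul(-1, I, Pow(6, Rational(1, 2)))), 2)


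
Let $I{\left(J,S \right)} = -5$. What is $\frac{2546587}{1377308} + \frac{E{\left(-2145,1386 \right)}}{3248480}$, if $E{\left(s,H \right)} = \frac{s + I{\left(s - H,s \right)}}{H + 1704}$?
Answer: $\frac{127810680882331}{69125733248928} \approx 1.849$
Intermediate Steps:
$E{\left(s,H \right)} = \frac{-5 + s}{1704 + H}$ ($E{\left(s,H \right)} = \frac{s - 5}{H + 1704} = \frac{-5 + s}{1704 + H}$)
$\frac{2546587}{1377308} + \frac{E{\left(-2145,1386 \right)}}{3248480} = \frac{2546587}{1377308} + \frac{\frac{1}{1704 + 1386} \left(-5 - 2145\right)}{3248480} = 2546587 \cdot \frac{1}{1377308} + \frac{1}{3090} \left(-2150\right) \frac{1}{3248480} = \frac{2546587}{1377308} + \frac{1}{3090} \left(-2150\right) \frac{1}{3248480} = \frac{2546587}{1377308} - \frac{43}{200756064} = \frac{127810680882331}{69125733248928}$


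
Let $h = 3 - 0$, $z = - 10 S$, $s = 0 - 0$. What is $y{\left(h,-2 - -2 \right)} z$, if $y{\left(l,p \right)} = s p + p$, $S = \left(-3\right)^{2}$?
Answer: $0$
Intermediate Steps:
$S = 9$
$s = 0$ ($s = 0 + 0 = 0$)
$z = -90$ ($z = \left(-10\right) 9 = -90$)
$h = 3$ ($h = 3 + 0 = 3$)
$y{\left(l,p \right)} = p$ ($y{\left(l,p \right)} = 0 p + p = 0 + p = p$)
$y{\left(h,-2 - -2 \right)} z = \left(-2 - -2\right) \left(-90\right) = \left(-2 + 2\right) \left(-90\right) = 0 \left(-90\right) = 0$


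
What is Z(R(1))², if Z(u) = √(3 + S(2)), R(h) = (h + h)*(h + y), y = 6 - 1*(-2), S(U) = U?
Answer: 5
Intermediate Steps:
y = 8 (y = 6 + 2 = 8)
R(h) = 2*h*(8 + h) (R(h) = (h + h)*(h + 8) = (2*h)*(8 + h) = 2*h*(8 + h))
Z(u) = √5 (Z(u) = √(3 + 2) = √5)
Z(R(1))² = (√5)² = 5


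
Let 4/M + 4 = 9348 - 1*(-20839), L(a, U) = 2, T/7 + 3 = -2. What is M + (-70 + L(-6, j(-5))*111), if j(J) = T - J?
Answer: 4587820/30183 ≈ 152.00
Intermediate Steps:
T = -35 (T = -21 + 7*(-2) = -21 - 14 = -35)
j(J) = -35 - J
M = 4/30183 (M = 4/(-4 + (9348 - 1*(-20839))) = 4/(-4 + (9348 + 20839)) = 4/(-4 + 30187) = 4/30183 ≈ 0.00013252)
M + (-70 + L(-6, j(-5))*111) = 4/30183 + (-70 + 2*111) = 4/30183 + (-70 + 222) = 4/30183 + 152 = 4587820/30183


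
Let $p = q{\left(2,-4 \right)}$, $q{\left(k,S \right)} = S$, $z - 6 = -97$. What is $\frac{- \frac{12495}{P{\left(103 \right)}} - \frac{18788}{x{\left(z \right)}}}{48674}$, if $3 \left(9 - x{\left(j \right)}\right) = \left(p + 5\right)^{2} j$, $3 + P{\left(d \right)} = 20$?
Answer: $- \frac{71547}{2871766} \approx -0.024914$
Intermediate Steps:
$z = -91$ ($z = 6 - 97 = -91$)
$P{\left(d \right)} = 17$ ($P{\left(d \right)} = -3 + 20 = 17$)
$p = -4$
$x{\left(j \right)} = 9 - \frac{j}{3}$ ($x{\left(j \right)} = 9 - \frac{\left(-4 + 5\right)^{2} j}{3} = 9 - \frac{1^{2} j}{3} = 9 - \frac{1 j}{3} = 9 - \frac{j}{3}$)
$\frac{- \frac{12495}{P{\left(103 \right)}} - \frac{18788}{x{\left(z \right)}}}{48674} = \frac{- \frac{12495}{17} - \frac{18788}{9 - - \frac{91}{3}}}{48674} = \left(\left(-12495\right) \frac{1}{17} - \frac{18788}{9 + \frac{91}{3}}\right) \frac{1}{48674} = \left(-735 - \frac{18788}{\frac{118}{3}}\right) \frac{1}{48674} = \left(-735 - \frac{28182}{59}\right) \frac{1}{48674} = \left(- \frac{71547}{59}\right) \frac{1}{48674} = - \frac{71547}{2871766}$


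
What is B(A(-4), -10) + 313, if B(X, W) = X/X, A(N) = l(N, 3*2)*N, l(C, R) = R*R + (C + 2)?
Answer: 314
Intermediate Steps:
l(C, R) = 2 + C + R² (l(C, R) = R² + (2 + C) = 2 + C + R²)
A(N) = N*(38 + N) (A(N) = (2 + N + (3*2)²)*N = (2 + N + 6²)*N = (2 + N + 36)*N = (38 + N)*N = N*(38 + N))
B(X, W) = 1
B(A(-4), -10) + 313 = 1 + 313 = 314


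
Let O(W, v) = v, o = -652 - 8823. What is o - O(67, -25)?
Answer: -9450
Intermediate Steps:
o = -9475
o - O(67, -25) = -9475 - 1*(-25) = -9475 + 25 = -9450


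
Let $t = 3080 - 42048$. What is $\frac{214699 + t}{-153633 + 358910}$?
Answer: $\frac{175731}{205277} \approx 0.85607$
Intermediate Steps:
$t = -38968$
$\frac{214699 + t}{-153633 + 358910} = \frac{214699 - 38968}{-153633 + 358910} = \frac{175731}{205277}$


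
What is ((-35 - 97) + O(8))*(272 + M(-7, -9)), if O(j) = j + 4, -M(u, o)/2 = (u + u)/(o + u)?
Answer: -32430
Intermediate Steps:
M(u, o) = -4*u/(o + u) (M(u, o) = -2*(u + u)/(o + u) = -2*2*u/(o + u) = -4*u/(o + u))
O(j) = 4 + j
((-35 - 97) + O(8))*(272 + M(-7, -9)) = ((-35 - 97) + (4 + 8))*(272 - 4*(-7)/(-9 - 7)) = (-132 + 12)*(272 - 4*(-7)/(-16)) = -120*(272 - 4*(-7)*(-1/16)) = -120*(272 - 7/4) = -120*1081/4 = -32430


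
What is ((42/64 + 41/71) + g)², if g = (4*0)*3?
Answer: 7856809/5161984 ≈ 1.5221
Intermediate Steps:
g = 0 (g = 0*3 = 0)
((42/64 + 41/71) + g)² = ((42/64 + 41/71) + 0)² = ((42*(1/64) + 41*(1/71)) + 0)² = ((21/32 + 41/71) + 0)² = (2803/2272 + 0)² = (2803/2272)² = 7856809/5161984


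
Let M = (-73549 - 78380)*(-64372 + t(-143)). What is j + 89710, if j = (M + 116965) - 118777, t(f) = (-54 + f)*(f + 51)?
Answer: 7026500290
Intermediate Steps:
t(f) = (-54 + f)*(51 + f)
M = 7026412392 (M = (-73549 - 78380)*(-64372 + (-2754 + (-143)² - 3*(-143))) = -151929*(-64372 + (-2754 + 20449 + 429)) = -151929*(-64372 + 18124) = -151929*(-46248) = 7026412392)
j = 7026410580 (j = (7026412392 + 116965) - 118777 = 7026529357 - 118777 = 7026410580)
j + 89710 = 7026410580 + 89710 = 7026500290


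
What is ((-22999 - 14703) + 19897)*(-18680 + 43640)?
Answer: -444412800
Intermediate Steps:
((-22999 - 14703) + 19897)*(-18680 + 43640) = (-37702 + 19897)*24960 = -17805*24960 = -444412800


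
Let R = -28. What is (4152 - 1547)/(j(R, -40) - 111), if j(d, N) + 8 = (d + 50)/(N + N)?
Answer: -104200/4771 ≈ -21.840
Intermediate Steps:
j(d, N) = -8 + (50 + d)/(2*N) (j(d, N) = -8 + (d + 50)/(N + N) = -8 + (50 + d)/((2*N)) = -8 + (50 + d)*(1/(2*N)) = -8 + (50 + d)/(2*N))
(4152 - 1547)/(j(R, -40) - 111) = (4152 - 1547)/((½)*(50 - 28 - 16*(-40))/(-40) - 111) = 2605/((½)*(-1/40)*(50 - 28 + 640) - 111) = 2605/((½)*(-1/40)*662 - 111) = 2605/(-331/40 - 111) = 2605/(-4771/40) = 2605*(-40/4771) = -104200/4771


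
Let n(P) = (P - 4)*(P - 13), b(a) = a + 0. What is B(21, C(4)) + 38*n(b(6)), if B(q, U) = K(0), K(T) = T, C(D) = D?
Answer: -532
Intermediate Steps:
b(a) = a
B(q, U) = 0
n(P) = (-13 + P)*(-4 + P) (n(P) = (-4 + P)*(-13 + P) = (-13 + P)*(-4 + P))
B(21, C(4)) + 38*n(b(6)) = 0 + 38*(52 + 6² - 17*6) = 0 + 38*(52 + 36 - 102) = 0 + 38*(-14) = 0 - 532 = -532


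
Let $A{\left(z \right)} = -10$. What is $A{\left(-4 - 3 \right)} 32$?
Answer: $-320$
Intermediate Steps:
$A{\left(-4 - 3 \right)} 32 = \left(-10\right) 32 = -320$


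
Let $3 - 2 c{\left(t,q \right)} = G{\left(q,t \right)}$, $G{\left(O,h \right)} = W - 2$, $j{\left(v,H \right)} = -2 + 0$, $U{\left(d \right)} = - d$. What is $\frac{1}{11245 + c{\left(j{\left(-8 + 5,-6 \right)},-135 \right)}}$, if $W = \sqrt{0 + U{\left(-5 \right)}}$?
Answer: $\frac{4499}{50602502} + \frac{\sqrt{5}}{253012510} \approx 8.8917 \cdot 10^{-5}$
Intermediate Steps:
$W = \sqrt{5}$ ($W = \sqrt{0 - -5} = \sqrt{0 + 5} = \sqrt{5} \approx 2.2361$)
$j{\left(v,H \right)} = -2$
$G{\left(O,h \right)} = -2 + \sqrt{5}$ ($G{\left(O,h \right)} = \sqrt{5} - 2 = -2 + \sqrt{5}$)
$c{\left(t,q \right)} = \frac{5}{2} - \frac{\sqrt{5}}{2}$ ($c{\left(t,q \right)} = \frac{3}{2} - \frac{-2 + \sqrt{5}}{2} = \frac{3}{2} + \left(1 - \frac{\sqrt{5}}{2}\right) = \frac{5}{2} - \frac{\sqrt{5}}{2}$)
$\frac{1}{11245 + c{\left(j{\left(-8 + 5,-6 \right)},-135 \right)}} = \frac{1}{11245 + \left(\frac{5}{2} - \frac{\sqrt{5}}{2}\right)} = \frac{1}{\frac{22495}{2} - \frac{\sqrt{5}}{2}}$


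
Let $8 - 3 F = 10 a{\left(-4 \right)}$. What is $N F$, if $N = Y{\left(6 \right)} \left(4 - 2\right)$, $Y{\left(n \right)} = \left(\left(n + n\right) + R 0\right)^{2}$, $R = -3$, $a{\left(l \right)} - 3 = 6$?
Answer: $-7872$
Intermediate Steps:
$a{\left(l \right)} = 9$ ($a{\left(l \right)} = 3 + 6 = 9$)
$Y{\left(n \right)} = 4 n^{2}$ ($Y{\left(n \right)} = \left(\left(n + n\right) - 0\right)^{2} = \left(2 n + 0\right)^{2} = \left(2 n\right)^{2} = 4 n^{2}$)
$N = 288$ ($N = 4 \cdot 6^{2} \left(4 - 2\right) = 4 \cdot 36 \left(4 - 2\right) = 144 \cdot 2 = 288$)
$F = - \frac{82}{3}$ ($F = \frac{8}{3} - \frac{10 \cdot 9}{3} = \frac{8}{3} - 30 = - \frac{82}{3} \approx -27.333$)
$N F = 288 \left(- \frac{82}{3}\right) = -7872$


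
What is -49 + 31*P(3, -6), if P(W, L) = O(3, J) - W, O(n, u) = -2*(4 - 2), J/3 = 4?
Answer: -266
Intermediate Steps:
J = 12 (J = 3*4 = 12)
O(n, u) = -4 (O(n, u) = -2*2 = -4)
P(W, L) = -4 - W
-49 + 31*P(3, -6) = -49 + 31*(-4 - 1*3) = -49 + 31*(-4 - 3) = -49 + 31*(-7) = -49 - 217 = -266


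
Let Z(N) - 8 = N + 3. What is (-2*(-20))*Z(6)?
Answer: 680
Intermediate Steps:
Z(N) = 11 + N (Z(N) = 8 + (N + 3) = 8 + (3 + N) = 11 + N)
(-2*(-20))*Z(6) = (-2*(-20))*(11 + 6) = 40*17 = 680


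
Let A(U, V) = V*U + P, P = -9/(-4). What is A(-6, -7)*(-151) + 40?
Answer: -26567/4 ≈ -6641.8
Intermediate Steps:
P = 9/4 (P = -9*(-1)/4 = -1*(-9/4) = 9/4 ≈ 2.2500)
A(U, V) = 9/4 + U*V (A(U, V) = V*U + 9/4 = U*V + 9/4 = 9/4 + U*V)
A(-6, -7)*(-151) + 40 = (9/4 - 6*(-7))*(-151) + 40 = (9/4 + 42)*(-151) + 40 = (177/4)*(-151) + 40 = -26727/4 + 40 = -26567/4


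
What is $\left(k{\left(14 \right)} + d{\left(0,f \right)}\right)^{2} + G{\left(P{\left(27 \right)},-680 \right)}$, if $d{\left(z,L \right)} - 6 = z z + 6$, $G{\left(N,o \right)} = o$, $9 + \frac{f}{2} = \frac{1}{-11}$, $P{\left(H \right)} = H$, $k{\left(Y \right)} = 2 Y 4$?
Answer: $14696$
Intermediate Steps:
$k{\left(Y \right)} = 8 Y$
$f = - \frac{200}{11}$ ($f = -18 + \frac{2}{-11} = -18 + 2 \left(- \frac{1}{11}\right) = -18 - \frac{2}{11} = - \frac{200}{11} \approx -18.182$)
$d{\left(z,L \right)} = 12 + z^{2}$ ($d{\left(z,L \right)} = 6 + \left(z z + 6\right) = 6 + \left(z^{2} + 6\right) = 6 + \left(6 + z^{2}\right) = 12 + z^{2}$)
$\left(k{\left(14 \right)} + d{\left(0,f \right)}\right)^{2} + G{\left(P{\left(27 \right)},-680 \right)} = \left(8 \cdot 14 + \left(12 + 0^{2}\right)\right)^{2} - 680 = \left(112 + \left(12 + 0\right)\right)^{2} - 680 = \left(112 + 12\right)^{2} - 680 = 124^{2} - 680 = 15376 - 680 = 14696$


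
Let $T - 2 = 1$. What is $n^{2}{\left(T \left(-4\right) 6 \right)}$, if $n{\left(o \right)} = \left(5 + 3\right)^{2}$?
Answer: $4096$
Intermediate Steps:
$T = 3$ ($T = 2 + 1 = 3$)
$n{\left(o \right)} = 64$ ($n{\left(o \right)} = 8^{2} = 64$)
$n^{2}{\left(T \left(-4\right) 6 \right)} = 64^{2} = 4096$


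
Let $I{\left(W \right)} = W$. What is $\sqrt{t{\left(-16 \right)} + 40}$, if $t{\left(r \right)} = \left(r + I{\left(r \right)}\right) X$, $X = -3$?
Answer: $2 \sqrt{34} \approx 11.662$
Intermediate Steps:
$t{\left(r \right)} = - 6 r$ ($t{\left(r \right)} = \left(r + r\right) \left(-3\right) = 2 r \left(-3\right) = - 6 r$)
$\sqrt{t{\left(-16 \right)} + 40} = \sqrt{\left(-6\right) \left(-16\right) + 40} = \sqrt{96 + 40} = \sqrt{136} = 2 \sqrt{34}$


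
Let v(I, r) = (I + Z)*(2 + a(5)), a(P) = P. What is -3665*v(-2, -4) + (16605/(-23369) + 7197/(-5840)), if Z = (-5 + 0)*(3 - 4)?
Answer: -10504060456293/136474960 ≈ -76967.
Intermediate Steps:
Z = 5 (Z = -5*(-1) = 5)
v(I, r) = 35 + 7*I (v(I, r) = (I + 5)*(2 + 5) = (5 + I)*7 = 35 + 7*I)
-3665*v(-2, -4) + (16605/(-23369) + 7197/(-5840)) = -3665*(35 + 7*(-2)) + (16605/(-23369) + 7197/(-5840)) = -3665*(35 - 14) + (16605*(-1/23369) + 7197*(-1/5840)) = -3665*21 + (-16605/23369 - 7197/5840) = -76965 - 265159893/136474960 = -10504060456293/136474960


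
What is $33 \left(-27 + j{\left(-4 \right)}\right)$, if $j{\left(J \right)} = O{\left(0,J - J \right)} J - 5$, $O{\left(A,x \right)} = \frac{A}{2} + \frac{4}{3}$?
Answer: $-1232$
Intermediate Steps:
$O{\left(A,x \right)} = \frac{4}{3} + \frac{A}{2}$ ($O{\left(A,x \right)} = A \frac{1}{2} + 4 \cdot \frac{1}{3} = \frac{A}{2} + \frac{4}{3} = \frac{4}{3} + \frac{A}{2}$)
$j{\left(J \right)} = -5 + \frac{4 J}{3}$ ($j{\left(J \right)} = \left(\frac{4}{3} + \frac{1}{2} \cdot 0\right) J - 5 = \left(\frac{4}{3} + 0\right) J - 5 = \frac{4 J}{3} - 5 = -5 + \frac{4 J}{3}$)
$33 \left(-27 + j{\left(-4 \right)}\right) = 33 \left(-27 + \left(-5 + \frac{4}{3} \left(-4\right)\right)\right) = 33 \left(-27 - \frac{31}{3}\right) = 33 \left(- \frac{112}{3}\right) = -1232$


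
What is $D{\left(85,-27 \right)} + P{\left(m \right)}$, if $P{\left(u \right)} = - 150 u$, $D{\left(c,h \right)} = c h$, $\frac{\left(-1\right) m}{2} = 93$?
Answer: $25605$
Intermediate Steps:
$m = -186$ ($m = \left(-2\right) 93 = -186$)
$D{\left(85,-27 \right)} + P{\left(m \right)} = 85 \left(-27\right) - -27900 = -2295 + 27900 = 25605$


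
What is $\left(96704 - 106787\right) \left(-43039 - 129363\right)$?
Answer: $1738329366$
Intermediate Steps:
$\left(96704 - 106787\right) \left(-43039 - 129363\right) = \left(-10083\right) \left(-172402\right) = 1738329366$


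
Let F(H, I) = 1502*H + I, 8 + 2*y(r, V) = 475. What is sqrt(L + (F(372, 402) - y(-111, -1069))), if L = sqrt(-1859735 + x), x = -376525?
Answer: sqrt(2235650 + 8*I*sqrt(559065))/2 ≈ 747.61 + 1.0001*I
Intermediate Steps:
y(r, V) = 467/2 (y(r, V) = -4 + (1/2)*475 = -4 + 475/2 = 467/2)
L = 2*I*sqrt(559065) (L = sqrt(-1859735 - 376525) = sqrt(-2236260) = 2*I*sqrt(559065) ≈ 1495.4*I)
F(H, I) = I + 1502*H
sqrt(L + (F(372, 402) - y(-111, -1069))) = sqrt(2*I*sqrt(559065) + ((402 + 1502*372) - 1*467/2)) = sqrt(2*I*sqrt(559065) + ((402 + 558744) - 467/2)) = sqrt(2*I*sqrt(559065) + (559146 - 467/2)) = sqrt(2*I*sqrt(559065) + 1117825/2) = sqrt(1117825/2 + 2*I*sqrt(559065))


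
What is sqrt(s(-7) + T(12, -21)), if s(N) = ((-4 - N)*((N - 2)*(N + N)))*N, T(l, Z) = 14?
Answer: 2*I*sqrt(658) ≈ 51.303*I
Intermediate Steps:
s(N) = 2*N**2*(-4 - N)*(-2 + N) (s(N) = ((-4 - N)*((-2 + N)*(2*N)))*N = ((-4 - N)*(2*N*(-2 + N)))*N = (2*N*(-4 - N)*(-2 + N))*N = 2*N**2*(-4 - N)*(-2 + N))
sqrt(s(-7) + T(12, -21)) = sqrt(2*(-7)**2*(8 - 1*(-7)**2 - 2*(-7)) + 14) = sqrt(2*49*(8 - 1*49 + 14) + 14) = sqrt(2*49*(8 - 49 + 14) + 14) = sqrt(2*49*(-27) + 14) = sqrt(-2646 + 14) = sqrt(-2632) = 2*I*sqrt(658)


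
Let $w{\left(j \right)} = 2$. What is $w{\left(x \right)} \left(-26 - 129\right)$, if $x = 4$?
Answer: $-310$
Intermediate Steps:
$w{\left(x \right)} \left(-26 - 129\right) = 2 \left(-26 - 129\right) = 2 \left(-155\right) = -310$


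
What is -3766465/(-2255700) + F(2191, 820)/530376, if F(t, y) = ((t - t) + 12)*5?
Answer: 16648149857/9969742860 ≈ 1.6699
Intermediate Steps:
F(t, y) = 60 (F(t, y) = (0 + 12)*5 = 12*5 = 60)
-3766465/(-2255700) + F(2191, 820)/530376 = -3766465/(-2255700) + 60/530376 = -3766465*(-1/2255700) + 60*(1/530376) = 753293/451140 + 5/44198 = 16648149857/9969742860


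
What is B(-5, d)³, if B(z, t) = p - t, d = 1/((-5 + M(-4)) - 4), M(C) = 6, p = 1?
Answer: 64/27 ≈ 2.3704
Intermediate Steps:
d = -⅓ (d = 1/((-5 + 6) - 4) = 1/(1 - 4) = 1/(-3) = -⅓ ≈ -0.33333)
B(z, t) = 1 - t
B(-5, d)³ = (1 - 1*(-⅓))³ = (1 + ⅓)³ = (4/3)³ = 64/27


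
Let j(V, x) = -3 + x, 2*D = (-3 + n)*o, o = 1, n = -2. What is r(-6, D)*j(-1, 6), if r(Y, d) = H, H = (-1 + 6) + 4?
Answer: 27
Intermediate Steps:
D = -5/2 (D = ((-3 - 2)*1)/2 = (-5*1)/2 = (½)*(-5) = -5/2 ≈ -2.5000)
H = 9 (H = 5 + 4 = 9)
r(Y, d) = 9
r(-6, D)*j(-1, 6) = 9*(-3 + 6) = 9*3 = 27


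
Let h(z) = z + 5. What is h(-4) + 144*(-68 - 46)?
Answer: -16415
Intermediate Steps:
h(z) = 5 + z
h(-4) + 144*(-68 - 46) = (5 - 4) + 144*(-68 - 46) = 1 + 144*(-114) = 1 - 16416 = -16415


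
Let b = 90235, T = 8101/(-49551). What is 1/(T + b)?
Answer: 49551/4471226384 ≈ 1.1082e-5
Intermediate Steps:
T = -8101/49551 (T = 8101*(-1/49551) = -8101/49551 ≈ -0.16349)
1/(T + b) = 1/(-8101/49551 + 90235) = 1/(4471226384/49551) = 49551/4471226384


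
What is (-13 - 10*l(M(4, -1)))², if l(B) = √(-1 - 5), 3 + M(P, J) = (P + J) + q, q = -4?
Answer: -431 + 260*I*√6 ≈ -431.0 + 636.87*I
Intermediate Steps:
M(P, J) = -7 + J + P (M(P, J) = -3 + ((P + J) - 4) = -3 + ((J + P) - 4) = -3 + (-4 + J + P) = -7 + J + P)
l(B) = I*√6 (l(B) = √(-6) = I*√6)
(-13 - 10*l(M(4, -1)))² = (-13 - 10*I*√6)²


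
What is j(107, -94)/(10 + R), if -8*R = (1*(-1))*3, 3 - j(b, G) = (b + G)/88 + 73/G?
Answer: 15009/42911 ≈ 0.34977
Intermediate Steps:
j(b, G) = 3 - 73/G - G/88 - b/88 (j(b, G) = 3 - ((b + G)/88 + 73/G) = 3 - ((G + b)*(1/88) + 73/G) = 3 - ((G/88 + b/88) + 73/G) = 3 - (73/G + G/88 + b/88) = 3 + (-73/G - G/88 - b/88) = 3 - 73/G - G/88 - b/88)
R = 3/8 (R = -1*(-1)*3/8 = -(-1)*3/8 = -⅛*(-3) = 3/8 ≈ 0.37500)
j(107, -94)/(10 + R) = (3 - 73/(-94) - 1/88*(-94) - 1/88*107)/(10 + 3/8) = (3 - 73*(-1/94) + 47/44 - 107/88)/(83/8) = (3 + 73/94 + 47/44 - 107/88)*(8/83) = (15009/4136)*(8/83) = 15009/42911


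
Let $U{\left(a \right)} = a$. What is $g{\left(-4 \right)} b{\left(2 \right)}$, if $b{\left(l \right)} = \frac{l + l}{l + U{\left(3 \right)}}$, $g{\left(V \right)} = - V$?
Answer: $\frac{16}{5} \approx 3.2$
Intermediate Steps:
$b{\left(l \right)} = \frac{2 l}{3 + l}$ ($b{\left(l \right)} = \frac{l + l}{l + 3} = \frac{2 l}{3 + l}$)
$g{\left(-4 \right)} b{\left(2 \right)} = \left(-1\right) \left(-4\right) 2 \cdot 2 \frac{1}{3 + 2} = 4 \cdot 2 \cdot 2 \cdot \frac{1}{5} = 4 \cdot \frac{4}{5} = \frac{16}{5}$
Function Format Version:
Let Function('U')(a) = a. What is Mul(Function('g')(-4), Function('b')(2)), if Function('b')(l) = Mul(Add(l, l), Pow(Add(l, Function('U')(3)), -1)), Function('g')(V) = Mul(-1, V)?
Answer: Rational(16, 5) ≈ 3.2000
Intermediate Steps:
Function('b')(l) = Mul(2, l, Pow(Add(3, l), -1)) (Function('b')(l) = Mul(Add(l, l), Pow(Add(l, 3), -1)) = Mul(Mul(2, l), Pow(Add(3, l), -1)) = Mul(2, l, Pow(Add(3, l), -1)))
Mul(Function('g')(-4), Function('b')(2)) = Mul(Mul(-1, -4), Mul(2, 2, Pow(Add(3, 2), -1))) = Mul(4, Mul(2, 2, Pow(5, -1))) = Mul(4, Mul(2, 2, Rational(1, 5))) = Mul(4, Rational(4, 5)) = Rational(16, 5)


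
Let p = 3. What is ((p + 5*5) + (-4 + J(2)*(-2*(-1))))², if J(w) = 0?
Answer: 576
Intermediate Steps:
((p + 5*5) + (-4 + J(2)*(-2*(-1))))² = ((3 + 5*5) + (-4 + 0*(-2*(-1))))² = ((3 + 25) + (-4 + 0*2))² = (28 + (-4 + 0))² = (28 - 4)² = 24² = 576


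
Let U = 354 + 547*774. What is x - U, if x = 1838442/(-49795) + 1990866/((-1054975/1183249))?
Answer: -27912645213726096/10506496025 ≈ -2.6567e+6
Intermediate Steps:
U = 423732 (U = 354 + 423378 = 423732)
x = -23460706640060796/10506496025 (x = 1838442*(-1/49795) + 1990866/((-1054975*1/1183249)) = -1838442/49795 + 1990866/(-1054975/1183249) = -1838442/49795 + 1990866*(-1183249/1054975) = -1838442/49795 - 2355690203634/1054975 = -23460706640060796/10506496025 ≈ -2.2330e+6)
x - U = -23460706640060796/10506496025 - 1*423732 = -23460706640060796/10506496025 - 423732 = -27912645213726096/10506496025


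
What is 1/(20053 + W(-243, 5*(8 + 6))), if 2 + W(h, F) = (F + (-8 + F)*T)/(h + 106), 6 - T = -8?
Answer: 137/2746049 ≈ 4.9890e-5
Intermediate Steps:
T = 14 (T = 6 - 1*(-8) = 6 + 8 = 14)
W(h, F) = -2 + (-112 + 15*F)/(106 + h) (W(h, F) = -2 + (F + (-8 + F)*14)/(h + 106) = -2 + (F + (-112 + 14*F))/(106 + h) = -2 + (-112 + 15*F)/(106 + h))
1/(20053 + W(-243, 5*(8 + 6))) = 1/(20053 + (-324 - 2*(-243) + 15*(5*(8 + 6)))/(106 - 243)) = 1/(20053 + (-324 + 486 + 15*(5*14))/(-137)) = 1/(20053 - (-324 + 486 + 15*70)/137) = 1/(20053 - (-324 + 486 + 1050)/137) = 1/(20053 - 1/137*1212) = 1/(20053 - 1212/137) = 1/(2746049/137) = 137/2746049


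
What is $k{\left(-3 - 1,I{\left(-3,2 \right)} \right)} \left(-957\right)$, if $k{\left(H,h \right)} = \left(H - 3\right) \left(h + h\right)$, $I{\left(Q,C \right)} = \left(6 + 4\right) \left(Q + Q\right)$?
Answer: $-803880$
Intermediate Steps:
$I{\left(Q,C \right)} = 20 Q$ ($I{\left(Q,C \right)} = 10 \cdot 2 Q = 20 Q$)
$k{\left(H,h \right)} = 2 h \left(-3 + H\right)$ ($k{\left(H,h \right)} = \left(-3 + H\right) 2 h = 2 h \left(-3 + H\right)$)
$k{\left(-3 - 1,I{\left(-3,2 \right)} \right)} \left(-957\right) = 2 \cdot 20 \left(-3\right) \left(-3 - 4\right) \left(-957\right) = 2 \left(-60\right) \left(-3 - 4\right) \left(-957\right) = 2 \left(-60\right) \left(-7\right) \left(-957\right) = 840 \left(-957\right) = -803880$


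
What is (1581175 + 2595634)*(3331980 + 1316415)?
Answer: 19415458071555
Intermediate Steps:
(1581175 + 2595634)*(3331980 + 1316415) = 4176809*4648395 = 19415458071555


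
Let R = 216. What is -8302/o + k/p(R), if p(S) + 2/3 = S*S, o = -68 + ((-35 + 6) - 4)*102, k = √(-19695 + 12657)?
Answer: 4151/1717 + 9*I*√782/139966 ≈ 2.4176 + 0.0017981*I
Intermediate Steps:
k = 3*I*√782 (k = √(-7038) = 3*I*√782 ≈ 83.893*I)
o = -3434 (o = -68 + (-29 - 4)*102 = -68 - 33*102 = -68 - 3366 = -3434)
p(S) = -⅔ + S² (p(S) = -⅔ + S*S = -⅔ + S²)
-8302/o + k/p(R) = -8302/(-3434) + (3*I*√782)/(-⅔ + 216²) = -8302*(-1/3434) + (3*I*√782)/(-⅔ + 46656) = 4151/1717 + (3*I*√782)/(139966/3) = 4151/1717 + (3*I*√782)*(3/139966) = 4151/1717 + 9*I*√782/139966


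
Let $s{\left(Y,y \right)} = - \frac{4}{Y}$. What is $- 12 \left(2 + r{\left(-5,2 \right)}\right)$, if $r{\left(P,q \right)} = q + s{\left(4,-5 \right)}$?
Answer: $-36$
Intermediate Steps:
$r{\left(P,q \right)} = -1 + q$ ($r{\left(P,q \right)} = q - \frac{4}{4} = q - 1 = -1 + q$)
$- 12 \left(2 + r{\left(-5,2 \right)}\right) = - 12 \left(2 + \left(-1 + 2\right)\right) = - 12 \left(2 + 1\right) = \left(-12\right) 3 = -36$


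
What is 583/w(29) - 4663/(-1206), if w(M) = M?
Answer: 838325/34974 ≈ 23.970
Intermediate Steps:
583/w(29) - 4663/(-1206) = 583/29 - 4663/(-1206) = 583*(1/29) - 4663*(-1/1206) = 583/29 + 4663/1206 = 838325/34974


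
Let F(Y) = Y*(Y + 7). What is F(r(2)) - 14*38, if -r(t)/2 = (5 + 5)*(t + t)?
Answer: 5308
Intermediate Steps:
r(t) = -40*t (r(t) = -2*(5 + 5)*(t + t) = -20*2*t = -40*t)
F(Y) = Y*(7 + Y)
F(r(2)) - 14*38 = (-40*2)*(7 - 40*2) - 14*38 = -80*(7 - 80) - 532 = -80*(-73) - 532 = 5840 - 532 = 5308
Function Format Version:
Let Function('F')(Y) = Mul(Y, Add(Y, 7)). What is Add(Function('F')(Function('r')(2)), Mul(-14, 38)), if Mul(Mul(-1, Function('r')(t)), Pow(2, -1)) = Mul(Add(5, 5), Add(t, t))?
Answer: 5308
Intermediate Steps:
Function('r')(t) = Mul(-40, t) (Function('r')(t) = Mul(-2, Mul(Add(5, 5), Add(t, t))) = Mul(-2, Mul(10, Mul(2, t))) = Mul(-2, Mul(20, t)) = Mul(-40, t))
Function('F')(Y) = Mul(Y, Add(7, Y))
Add(Function('F')(Function('r')(2)), Mul(-14, 38)) = Add(Mul(Mul(-40, 2), Add(7, Mul(-40, 2))), Mul(-14, 38)) = Add(Mul(-80, Add(7, -80)), -532) = Add(Mul(-80, -73), -532) = Add(5840, -532) = 5308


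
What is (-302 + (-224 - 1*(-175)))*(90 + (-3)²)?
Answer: -34749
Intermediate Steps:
(-302 + (-224 - 1*(-175)))*(90 + (-3)²) = (-302 + (-224 + 175))*(90 + 9) = (-302 - 49)*99 = -351*99 = -34749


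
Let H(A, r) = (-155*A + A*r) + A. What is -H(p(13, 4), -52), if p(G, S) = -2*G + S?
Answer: -4532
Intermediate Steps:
p(G, S) = S - 2*G
H(A, r) = -154*A + A*r
-H(p(13, 4), -52) = -(4 - 2*13)*(-154 - 52) = -(4 - 26)*(-206) = -(-22)*(-206) = -1*4532 = -4532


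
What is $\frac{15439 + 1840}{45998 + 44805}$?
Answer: $\frac{17279}{90803} \approx 0.19029$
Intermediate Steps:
$\frac{15439 + 1840}{45998 + 44805} = \frac{17279}{90803}$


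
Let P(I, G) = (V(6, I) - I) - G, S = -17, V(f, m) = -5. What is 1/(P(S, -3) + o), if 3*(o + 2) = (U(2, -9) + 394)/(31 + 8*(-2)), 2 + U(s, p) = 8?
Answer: 9/197 ≈ 0.045685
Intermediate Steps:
U(s, p) = 6 (U(s, p) = -2 + 8 = 6)
P(I, G) = -5 - G - I (P(I, G) = (-5 - I) - G = -5 - G - I)
o = 62/9 (o = -2 + ((6 + 394)/(31 + 8*(-2)))/3 = -2 + (400/(31 - 16))/3 = -2 + (400/15)/3 = -2 + (400*(1/15))/3 = -2 + (1/3)*(80/3) = -2 + 80/9 = 62/9 ≈ 6.8889)
1/(P(S, -3) + o) = 1/((-5 - 1*(-3) - 1*(-17)) + 62/9) = 1/((-5 + 3 + 17) + 62/9) = 1/(15 + 62/9) = 1/(197/9) = 9/197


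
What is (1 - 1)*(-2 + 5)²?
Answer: 0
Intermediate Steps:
(1 - 1)*(-2 + 5)² = 0*3² = 0*9 = 0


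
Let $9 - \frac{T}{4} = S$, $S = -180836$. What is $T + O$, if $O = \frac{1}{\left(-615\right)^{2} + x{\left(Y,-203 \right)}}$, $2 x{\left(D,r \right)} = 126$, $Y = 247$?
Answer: $\frac{273645973441}{378288} \approx 7.2338 \cdot 10^{5}$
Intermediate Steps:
$x{\left(D,r \right)} = 63$ ($x{\left(D,r \right)} = \frac{1}{2} \cdot 126 = 63$)
$T = 723380$ ($T = 36 - -723344 = 36 + 723344 = 723380$)
$O = \frac{1}{378288}$ ($O = \frac{1}{\left(-615\right)^{2} + 63} = \frac{1}{378225 + 63} = \frac{1}{378288} \approx 2.6435 \cdot 10^{-6}$)
$T + O = 723380 + \frac{1}{378288} = \frac{273645973441}{378288}$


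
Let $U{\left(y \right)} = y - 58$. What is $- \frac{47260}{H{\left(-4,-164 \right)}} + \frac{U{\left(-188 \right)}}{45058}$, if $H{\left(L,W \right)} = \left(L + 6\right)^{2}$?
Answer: $- \frac{266180258}{22529} \approx -11815.0$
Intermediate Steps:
$H{\left(L,W \right)} = \left(6 + L\right)^{2}$
$U{\left(y \right)} = -58 + y$
$- \frac{47260}{H{\left(-4,-164 \right)}} + \frac{U{\left(-188 \right)}}{45058} = - \frac{47260}{\left(6 - 4\right)^{2}} + \frac{-58 - 188}{45058} = - \frac{47260}{2^{2}} - \frac{123}{22529} = - \frac{47260}{4} - \frac{123}{22529} = \left(-47260\right) \frac{1}{4} - \frac{123}{22529} = -11815 - \frac{123}{22529} = - \frac{266180258}{22529}$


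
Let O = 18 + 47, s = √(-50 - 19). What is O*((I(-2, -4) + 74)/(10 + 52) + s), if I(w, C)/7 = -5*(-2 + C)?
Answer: 9230/31 + 65*I*√69 ≈ 297.74 + 539.93*I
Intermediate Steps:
I(w, C) = 70 - 35*C (I(w, C) = 7*(-5*(-2 + C)) = 7*(10 - 5*C) = 70 - 35*C)
s = I*√69 (s = √(-69) = I*√69 ≈ 8.3066*I)
O = 65
O*((I(-2, -4) + 74)/(10 + 52) + s) = 65*(((70 - 35*(-4)) + 74)/(10 + 52) + I*√69) = 65*(((70 + 140) + 74)/62 + I*√69) = 65*((210 + 74)*(1/62) + I*√69) = 65*(284*(1/62) + I*√69) = 65*(142/31 + I*√69) = 9230/31 + 65*I*√69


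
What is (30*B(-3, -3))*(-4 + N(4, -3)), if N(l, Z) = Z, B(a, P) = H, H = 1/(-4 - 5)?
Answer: 70/3 ≈ 23.333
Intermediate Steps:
H = -⅑ (H = 1/(-9) = -⅑ ≈ -0.11111)
B(a, P) = -⅑
(30*B(-3, -3))*(-4 + N(4, -3)) = (30*(-⅑))*(-4 - 3) = -10/3*(-7) = 70/3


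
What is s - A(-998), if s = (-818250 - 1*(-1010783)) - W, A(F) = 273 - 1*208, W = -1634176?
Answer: 1826644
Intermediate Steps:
A(F) = 65 (A(F) = 273 - 208 = 65)
s = 1826709 (s = (-818250 - 1*(-1010783)) - 1*(-1634176) = (-818250 + 1010783) + 1634176 = 192533 + 1634176 = 1826709)
s - A(-998) = 1826709 - 1*65 = 1826709 - 65 = 1826644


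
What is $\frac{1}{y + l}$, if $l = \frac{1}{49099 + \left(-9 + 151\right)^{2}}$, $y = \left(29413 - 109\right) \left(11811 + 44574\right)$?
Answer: $\frac{69263}{114443673248521} \approx 6.0521 \cdot 10^{-10}$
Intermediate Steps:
$y = 1652306040$ ($y = 29304 \cdot 56385 = 1652306040$)
$l = \frac{1}{69263}$ ($l = \frac{1}{49099 + 142^{2}} = \frac{1}{49099 + 20164} = \frac{1}{69263} \approx 1.4438 \cdot 10^{-5}$)
$\frac{1}{y + l} = \frac{1}{1652306040 + \frac{1}{69263}} = \frac{1}{\frac{114443673248521}{69263}} = \frac{69263}{114443673248521}$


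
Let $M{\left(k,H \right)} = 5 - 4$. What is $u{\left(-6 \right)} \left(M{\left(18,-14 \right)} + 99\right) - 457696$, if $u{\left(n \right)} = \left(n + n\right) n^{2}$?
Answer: $-500896$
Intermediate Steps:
$u{\left(n \right)} = 2 n^{3}$ ($u{\left(n \right)} = 2 n n^{2} = 2 n^{3}$)
$M{\left(k,H \right)} = 1$ ($M{\left(k,H \right)} = 5 - 4 = 1$)
$u{\left(-6 \right)} \left(M{\left(18,-14 \right)} + 99\right) - 457696 = 2 \left(-6\right)^{3} \left(1 + 99\right) - 457696 = 2 \left(-216\right) 100 - 457696 = \left(-432\right) 100 - 457696 = -43200 - 457696 = -500896$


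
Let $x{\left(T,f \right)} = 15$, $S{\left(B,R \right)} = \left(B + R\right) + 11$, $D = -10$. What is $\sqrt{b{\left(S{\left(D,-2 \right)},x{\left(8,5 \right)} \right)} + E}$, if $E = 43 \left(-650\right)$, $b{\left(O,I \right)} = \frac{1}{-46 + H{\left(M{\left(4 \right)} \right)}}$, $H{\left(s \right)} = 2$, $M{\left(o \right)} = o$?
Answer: $\frac{i \sqrt{13527811}}{22} \approx 167.18 i$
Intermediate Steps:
$S{\left(B,R \right)} = 11 + B + R$
$b{\left(O,I \right)} = - \frac{1}{44}$ ($b{\left(O,I \right)} = \frac{1}{-46 + 2} = \frac{1}{-44} = - \frac{1}{44}$)
$E = -27950$
$\sqrt{b{\left(S{\left(D,-2 \right)},x{\left(8,5 \right)} \right)} + E} = \sqrt{- \frac{1}{44} - 27950} = \sqrt{- \frac{1229801}{44}} = \frac{i \sqrt{13527811}}{22}$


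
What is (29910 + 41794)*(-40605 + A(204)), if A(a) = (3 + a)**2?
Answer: 160903776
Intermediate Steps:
(29910 + 41794)*(-40605 + A(204)) = (29910 + 41794)*(-40605 + (3 + 204)**2) = 71704*(-40605 + 207**2) = 71704*(-40605 + 42849) = 71704*2244 = 160903776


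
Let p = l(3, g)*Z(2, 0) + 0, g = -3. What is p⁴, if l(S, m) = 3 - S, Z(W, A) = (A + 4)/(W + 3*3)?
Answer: 0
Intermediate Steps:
Z(W, A) = (4 + A)/(9 + W) (Z(W, A) = (4 + A)/(W + 9) = (4 + A)/(9 + W))
p = 0 (p = (3 - 1*3)*((4 + 0)/(9 + 2)) + 0 = (3 - 3)*(4/11) + 0 = 0*((1/11)*4) + 0 = 0*(4/11) + 0 = 0 + 0 = 0)
p⁴ = 0⁴ = 0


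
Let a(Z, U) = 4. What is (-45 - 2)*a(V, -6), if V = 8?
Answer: -188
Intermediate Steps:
(-45 - 2)*a(V, -6) = (-45 - 2)*4 = -47*4 = -188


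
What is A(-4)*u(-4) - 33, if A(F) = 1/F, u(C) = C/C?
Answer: -133/4 ≈ -33.250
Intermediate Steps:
u(C) = 1
A(-4)*u(-4) - 33 = 1/(-4) - 33 = -1/4*1 - 33 = -1/4 - 33 = -133/4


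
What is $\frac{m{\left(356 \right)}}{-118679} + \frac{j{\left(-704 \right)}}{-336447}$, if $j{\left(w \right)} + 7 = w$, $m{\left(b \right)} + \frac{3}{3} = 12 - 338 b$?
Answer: $\frac{4507186052}{4436577057} \approx 1.0159$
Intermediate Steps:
$m{\left(b \right)} = 11 - 338 b$ ($m{\left(b \right)} = -1 - \left(-12 + 338 b\right) = 11 - 338 b$)
$j{\left(w \right)} = -7 + w$
$\frac{m{\left(356 \right)}}{-118679} + \frac{j{\left(-704 \right)}}{-336447} = \frac{11 - 120328}{-118679} + \frac{-7 - 704}{-336447} = \left(11 - 120328\right) \left(- \frac{1}{118679}\right) - - \frac{79}{37383} = \left(-120317\right) \left(- \frac{1}{118679}\right) + \frac{79}{37383} = \frac{120317}{118679} + \frac{79}{37383} = \frac{4507186052}{4436577057}$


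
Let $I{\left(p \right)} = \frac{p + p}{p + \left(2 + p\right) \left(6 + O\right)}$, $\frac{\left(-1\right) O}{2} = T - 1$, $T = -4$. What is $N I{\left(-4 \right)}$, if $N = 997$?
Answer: $\frac{1994}{9} \approx 221.56$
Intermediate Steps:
$O = 10$ ($O = - 2 \left(-4 - 1\right) = \left(-2\right) \left(-5\right) = 10$)
$I{\left(p \right)} = \frac{2 p}{32 + 17 p}$ ($I{\left(p \right)} = \frac{p + p}{p + \left(2 + p\right) \left(6 + 10\right)} = \frac{2 p}{p + \left(2 + p\right) 16} = \frac{2 p}{p + \left(32 + 16 p\right)} = \frac{2 p}{32 + 17 p}$)
$N I{\left(-4 \right)} = 997 \cdot 2 \left(-4\right) \frac{1}{32 + 17 \left(-4\right)} = 997 \cdot 2 \left(-4\right) \frac{1}{32 - 68} = 997 \cdot 2 \left(-4\right) \frac{1}{-36} = 997 \cdot 2 \left(-4\right) \left(- \frac{1}{36}\right) = 997 \cdot \frac{2}{9} = \frac{1994}{9}$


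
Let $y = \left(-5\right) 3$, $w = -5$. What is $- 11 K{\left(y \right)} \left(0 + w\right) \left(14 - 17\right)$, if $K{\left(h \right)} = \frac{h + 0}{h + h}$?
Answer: $- \frac{165}{2} \approx -82.5$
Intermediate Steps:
$y = -15$
$K{\left(h \right)} = \frac{1}{2}$ ($K{\left(h \right)} = \frac{h}{2 h} = h \frac{1}{2 h} = \frac{1}{2}$)
$- 11 K{\left(y \right)} \left(0 + w\right) \left(14 - 17\right) = \left(-11\right) \frac{1}{2} \left(0 - 5\right) \left(14 - 17\right) = - \frac{11 \left(\left(-5\right) \left(-3\right)\right)}{2} = \left(- \frac{11}{2}\right) 15 = - \frac{165}{2}$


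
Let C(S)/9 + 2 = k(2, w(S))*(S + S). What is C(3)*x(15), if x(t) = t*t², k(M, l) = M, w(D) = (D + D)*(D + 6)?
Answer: 303750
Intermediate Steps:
w(D) = 2*D*(6 + D) (w(D) = (2*D)*(6 + D) = 2*D*(6 + D))
x(t) = t³
C(S) = -18 + 36*S (C(S) = -18 + 9*(2*(S + S)) = -18 + 9*(2*(2*S)) = -18 + 9*(4*S) = -18 + 36*S)
C(3)*x(15) = (-18 + 36*3)*15³ = (-18 + 108)*3375 = 90*3375 = 303750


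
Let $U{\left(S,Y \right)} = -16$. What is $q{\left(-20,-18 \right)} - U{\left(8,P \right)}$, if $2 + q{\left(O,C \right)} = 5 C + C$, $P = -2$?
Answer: $-94$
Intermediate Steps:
$q{\left(O,C \right)} = -2 + 6 C$ ($q{\left(O,C \right)} = -2 + \left(5 C + C\right) = -2 + 6 C$)
$q{\left(-20,-18 \right)} - U{\left(8,P \right)} = \left(-2 + 6 \left(-18\right)\right) - -16 = \left(-2 - 108\right) + 16 = -110 + 16 = -94$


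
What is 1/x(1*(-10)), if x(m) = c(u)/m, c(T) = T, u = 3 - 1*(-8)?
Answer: -10/11 ≈ -0.90909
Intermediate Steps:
u = 11 (u = 3 + 8 = 11)
x(m) = 11/m
1/x(1*(-10)) = 1/(11/((1*(-10)))) = 1/(11/(-10)) = 1/(11*(-⅒)) = 1/(-11/10) = -10/11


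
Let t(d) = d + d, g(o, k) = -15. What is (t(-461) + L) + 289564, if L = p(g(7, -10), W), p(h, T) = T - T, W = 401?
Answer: 288642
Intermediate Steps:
p(h, T) = 0
L = 0
t(d) = 2*d
(t(-461) + L) + 289564 = (2*(-461) + 0) + 289564 = (-922 + 0) + 289564 = -922 + 289564 = 288642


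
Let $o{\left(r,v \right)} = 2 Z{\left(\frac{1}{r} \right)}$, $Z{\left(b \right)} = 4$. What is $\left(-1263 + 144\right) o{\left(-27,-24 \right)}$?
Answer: $-8952$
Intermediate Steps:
$o{\left(r,v \right)} = 8$ ($o{\left(r,v \right)} = 2 \cdot 4 = 8$)
$\left(-1263 + 144\right) o{\left(-27,-24 \right)} = \left(-1263 + 144\right) 8 = \left(-1119\right) 8 = -8952$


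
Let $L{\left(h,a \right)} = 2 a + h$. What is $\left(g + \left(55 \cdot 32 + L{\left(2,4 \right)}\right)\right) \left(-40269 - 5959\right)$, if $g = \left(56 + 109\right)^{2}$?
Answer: $-1340380860$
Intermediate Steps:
$g = 27225$ ($g = 165^{2} = 27225$)
$L{\left(h,a \right)} = h + 2 a$
$\left(g + \left(55 \cdot 32 + L{\left(2,4 \right)}\right)\right) \left(-40269 - 5959\right) = \left(27225 + \left(55 \cdot 32 + \left(2 + 2 \cdot 4\right)\right)\right) \left(-40269 - 5959\right) = \left(27225 + \left(1760 + \left(2 + 8\right)\right)\right) \left(-46228\right) = \left(27225 + \left(1760 + 10\right)\right) \left(-46228\right) = \left(27225 + 1770\right) \left(-46228\right) = 28995 \left(-46228\right) = -1340380860$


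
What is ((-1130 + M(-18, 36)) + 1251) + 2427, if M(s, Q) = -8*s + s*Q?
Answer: 2044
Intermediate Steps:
M(s, Q) = -8*s + Q*s
((-1130 + M(-18, 36)) + 1251) + 2427 = ((-1130 - 18*(-8 + 36)) + 1251) + 2427 = ((-1130 - 18*28) + 1251) + 2427 = ((-1130 - 504) + 1251) + 2427 = (-1634 + 1251) + 2427 = -383 + 2427 = 2044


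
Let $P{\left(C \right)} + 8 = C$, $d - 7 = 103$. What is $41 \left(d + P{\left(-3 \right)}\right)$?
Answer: $4059$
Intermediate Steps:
$d = 110$ ($d = 7 + 103 = 110$)
$P{\left(C \right)} = -8 + C$
$41 \left(d + P{\left(-3 \right)}\right) = 41 \left(110 - 11\right) = 41 \cdot 99 = 4059$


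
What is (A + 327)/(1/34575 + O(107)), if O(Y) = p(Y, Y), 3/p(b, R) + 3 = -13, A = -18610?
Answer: 10114155600/103709 ≈ 97524.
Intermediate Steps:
p(b, R) = -3/16 (p(b, R) = 3/(-3 - 13) = 3/(-16) = 3*(-1/16) = -3/16)
O(Y) = -3/16
(A + 327)/(1/34575 + O(107)) = (-18610 + 327)/(1/34575 - 3/16) = -18283/(1/34575 - 3/16) = -18283/(-103709/553200) = -18283*(-553200/103709) = 10114155600/103709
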